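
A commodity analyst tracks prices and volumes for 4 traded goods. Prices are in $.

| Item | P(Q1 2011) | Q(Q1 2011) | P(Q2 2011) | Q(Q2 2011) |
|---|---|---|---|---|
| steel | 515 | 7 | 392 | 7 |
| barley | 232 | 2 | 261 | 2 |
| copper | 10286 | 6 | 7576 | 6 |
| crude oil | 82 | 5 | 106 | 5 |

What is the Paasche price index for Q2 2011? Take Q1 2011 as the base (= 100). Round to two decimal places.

74.40

Paasche price index uses current-period quantities as weights.
ΣP(Q2 2011)·Q(Q2 2011) = 392×7 + 261×2 + 7576×6 + 106×5 = 2744 + 522 + 45456 + 530 = 49252
ΣP(Q1 2011)·Q(Q2 2011) = 515×7 + 232×2 + 10286×6 + 82×5 = 3605 + 464 + 61716 + 410 = 66195
Index = 49252 / 66195 × 100 = 74.4044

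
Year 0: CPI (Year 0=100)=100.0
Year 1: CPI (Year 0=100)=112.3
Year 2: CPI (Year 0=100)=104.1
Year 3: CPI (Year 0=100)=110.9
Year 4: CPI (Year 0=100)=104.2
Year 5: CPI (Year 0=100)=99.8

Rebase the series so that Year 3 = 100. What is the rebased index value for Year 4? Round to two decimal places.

93.96

Rebased(Year 4) = 104.2 / 110.9 × 100 = 93.9585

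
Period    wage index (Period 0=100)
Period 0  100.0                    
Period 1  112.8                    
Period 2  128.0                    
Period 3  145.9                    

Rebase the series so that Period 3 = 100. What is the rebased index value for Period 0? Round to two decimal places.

68.54

Rebased(Period 0) = 100.0 / 145.9 × 100 = 68.5401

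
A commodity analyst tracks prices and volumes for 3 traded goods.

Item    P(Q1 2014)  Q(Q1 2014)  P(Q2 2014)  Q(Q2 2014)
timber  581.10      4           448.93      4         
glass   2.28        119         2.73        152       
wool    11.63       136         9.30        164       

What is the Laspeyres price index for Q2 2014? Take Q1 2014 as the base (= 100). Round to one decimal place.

Laspeyres price index uses base-period quantities as weights.
ΣP(Q2 2014)·Q(Q1 2014) = 448.93×4 + 2.73×119 + 9.30×136 = 1795.72 + 324.87 + 1264.8 = 3385.39
ΣP(Q1 2014)·Q(Q1 2014) = 581.10×4 + 2.28×119 + 11.63×136 = 2324.4 + 271.32 + 1581.68 = 4177.4
Index = 3385.39 / 4177.4 × 100 = 81.0406

81.0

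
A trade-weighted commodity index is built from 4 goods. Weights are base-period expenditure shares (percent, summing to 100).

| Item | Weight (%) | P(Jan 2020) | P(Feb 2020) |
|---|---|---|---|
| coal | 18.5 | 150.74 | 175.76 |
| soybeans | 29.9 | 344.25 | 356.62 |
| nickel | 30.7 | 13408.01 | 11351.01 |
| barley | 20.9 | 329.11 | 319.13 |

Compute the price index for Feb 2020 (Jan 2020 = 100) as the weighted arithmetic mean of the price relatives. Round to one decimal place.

98.8

coal: 18.5 × (175.76/150.74) = 18.5 × 1.165981 = 21.5707
soybeans: 29.9 × (356.62/344.25) = 29.9 × 1.035933 = 30.9744
nickel: 30.7 × (11351.01/13408.01) = 30.7 × 0.846584 = 25.9901
barley: 20.9 × (319.13/329.11) = 20.9 × 0.969676 = 20.2662
Index = Σ wᵢ·(p₁ᵢ/p₀ᵢ) = 21.5707 + 30.9744 + 25.9901 + 20.2662 = 98.8014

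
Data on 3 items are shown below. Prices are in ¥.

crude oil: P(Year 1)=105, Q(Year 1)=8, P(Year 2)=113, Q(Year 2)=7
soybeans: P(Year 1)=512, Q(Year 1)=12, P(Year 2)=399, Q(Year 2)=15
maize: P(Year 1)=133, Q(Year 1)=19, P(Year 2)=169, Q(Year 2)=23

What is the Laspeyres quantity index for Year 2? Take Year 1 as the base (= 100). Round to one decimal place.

Laspeyres quantity index uses base-period prices as weights.
ΣP(Year 1)·Q(Year 2) = 105×7 + 512×15 + 133×23 = 735 + 7680 + 3059 = 11474
ΣP(Year 1)·Q(Year 1) = 105×8 + 512×12 + 133×19 = 840 + 6144 + 2527 = 9511
Index = 11474 / 9511 × 100 = 120.6393

120.6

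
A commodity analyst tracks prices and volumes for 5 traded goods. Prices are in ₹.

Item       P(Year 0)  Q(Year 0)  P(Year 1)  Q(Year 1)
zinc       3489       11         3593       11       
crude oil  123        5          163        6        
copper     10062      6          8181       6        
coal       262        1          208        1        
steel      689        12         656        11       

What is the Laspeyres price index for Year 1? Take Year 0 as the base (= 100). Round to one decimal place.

Laspeyres price index uses base-period quantities as weights.
ΣP(Year 1)·Q(Year 0) = 3593×11 + 163×5 + 8181×6 + 208×1 + 656×12 = 39523 + 815 + 49086 + 208 + 7872 = 97504
ΣP(Year 0)·Q(Year 0) = 3489×11 + 123×5 + 10062×6 + 262×1 + 689×12 = 38379 + 615 + 60372 + 262 + 8268 = 107896
Index = 97504 / 107896 × 100 = 90.3685

90.4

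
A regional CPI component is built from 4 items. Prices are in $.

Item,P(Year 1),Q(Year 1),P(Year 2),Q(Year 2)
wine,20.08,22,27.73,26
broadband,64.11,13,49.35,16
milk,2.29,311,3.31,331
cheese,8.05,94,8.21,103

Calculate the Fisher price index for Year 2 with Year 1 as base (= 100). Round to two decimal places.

110.68

Laspeyres component (base-period weights):
ΣP(Year 2)Q(Year 1) = 27.73×22 + 49.35×13 + 3.31×311 + 8.21×94 = 610.06 + 641.55 + 1029.41 + 771.74 = 3052.76
ΣP(Year 1)Q(Year 1) = 20.08×22 + 64.11×13 + 2.29×311 + 8.05×94 = 441.76 + 833.43 + 712.19 + 756.7 = 2744.08
L = 3052.76 / 2744.08 × 100 = 111.2489
Paasche component (current-period weights):
ΣP(Year 2)Q(Year 2) = 27.73×26 + 49.35×16 + 3.31×331 + 8.21×103 = 720.98 + 789.6 + 1095.61 + 845.63 = 3451.82
ΣP(Year 1)Q(Year 2) = 20.08×26 + 64.11×16 + 2.29×331 + 8.05×103 = 522.08 + 1025.76 + 757.99 + 829.15 = 3134.98
P = 3451.82 / 3134.98 × 100 = 110.1066
Fisher = √(L × P) = √(111.2489 × 110.1066) = 110.6763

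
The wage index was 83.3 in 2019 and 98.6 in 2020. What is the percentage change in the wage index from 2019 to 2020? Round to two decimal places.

Change = (98.6 − 83.3) / 83.3 × 100
       = 15.3 / 83.3 × 100 = 18.3673%

18.37%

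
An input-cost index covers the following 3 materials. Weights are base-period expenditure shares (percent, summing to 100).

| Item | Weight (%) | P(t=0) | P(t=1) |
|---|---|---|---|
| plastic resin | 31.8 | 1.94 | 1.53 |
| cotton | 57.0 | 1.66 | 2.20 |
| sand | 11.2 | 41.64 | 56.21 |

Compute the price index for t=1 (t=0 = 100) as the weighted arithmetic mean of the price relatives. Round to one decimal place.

plastic resin: 31.8 × (1.53/1.94) = 31.8 × 0.788660 = 25.0794
cotton: 57.0 × (2.20/1.66) = 57.0 × 1.325301 = 75.5422
sand: 11.2 × (56.21/41.64) = 11.2 × 1.349904 = 15.1189
Index = Σ wᵢ·(p₁ᵢ/p₀ᵢ) = 25.0794 + 75.5422 + 15.1189 = 115.7405

115.7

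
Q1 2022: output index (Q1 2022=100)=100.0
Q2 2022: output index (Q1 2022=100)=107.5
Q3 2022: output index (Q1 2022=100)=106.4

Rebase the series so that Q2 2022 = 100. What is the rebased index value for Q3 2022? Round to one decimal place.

Rebased(Q3 2022) = 106.4 / 107.5 × 100 = 98.9767

99.0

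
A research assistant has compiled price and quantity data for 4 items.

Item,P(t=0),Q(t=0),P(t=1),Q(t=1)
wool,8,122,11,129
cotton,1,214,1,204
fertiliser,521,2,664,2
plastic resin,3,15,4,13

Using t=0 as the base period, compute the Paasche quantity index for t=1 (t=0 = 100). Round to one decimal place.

Paasche quantity index uses current-period prices as weights.
ΣP(t=1)·Q(t=1) = 11×129 + 1×204 + 664×2 + 4×13 = 1419 + 204 + 1328 + 52 = 3003
ΣP(t=1)·Q(t=0) = 11×122 + 1×214 + 664×2 + 4×15 = 1342 + 214 + 1328 + 60 = 2944
Index = 3003 / 2944 × 100 = 102.0041

102.0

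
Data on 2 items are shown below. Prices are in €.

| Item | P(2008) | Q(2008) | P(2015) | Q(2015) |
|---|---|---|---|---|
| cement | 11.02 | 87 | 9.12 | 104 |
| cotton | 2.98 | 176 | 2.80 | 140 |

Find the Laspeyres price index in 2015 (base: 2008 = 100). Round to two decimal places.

86.72

Laspeyres price index uses base-period quantities as weights.
ΣP(2015)·Q(2008) = 9.12×87 + 2.80×176 = 793.44 + 492.8 = 1286.24
ΣP(2008)·Q(2008) = 11.02×87 + 2.98×176 = 958.74 + 524.48 = 1483.22
Index = 1286.24 / 1483.22 × 100 = 86.7194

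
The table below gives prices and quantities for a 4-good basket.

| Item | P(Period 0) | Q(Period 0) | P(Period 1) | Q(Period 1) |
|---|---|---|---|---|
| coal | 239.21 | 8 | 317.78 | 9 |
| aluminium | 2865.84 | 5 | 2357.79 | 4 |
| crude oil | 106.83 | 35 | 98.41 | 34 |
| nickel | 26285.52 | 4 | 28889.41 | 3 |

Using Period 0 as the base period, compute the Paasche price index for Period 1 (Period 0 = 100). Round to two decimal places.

Paasche price index uses current-period quantities as weights.
ΣP(Period 1)·Q(Period 1) = 317.78×9 + 2357.79×4 + 98.41×34 + 28889.41×3 = 2860.02 + 9431.16 + 3345.94 + 86668.23 = 102305.35
ΣP(Period 0)·Q(Period 1) = 239.21×9 + 2865.84×4 + 106.83×34 + 26285.52×3 = 2152.89 + 11463.36 + 3632.22 + 78856.56 = 96105.03
Index = 102305.35 / 96105.03 × 100 = 106.4516

106.45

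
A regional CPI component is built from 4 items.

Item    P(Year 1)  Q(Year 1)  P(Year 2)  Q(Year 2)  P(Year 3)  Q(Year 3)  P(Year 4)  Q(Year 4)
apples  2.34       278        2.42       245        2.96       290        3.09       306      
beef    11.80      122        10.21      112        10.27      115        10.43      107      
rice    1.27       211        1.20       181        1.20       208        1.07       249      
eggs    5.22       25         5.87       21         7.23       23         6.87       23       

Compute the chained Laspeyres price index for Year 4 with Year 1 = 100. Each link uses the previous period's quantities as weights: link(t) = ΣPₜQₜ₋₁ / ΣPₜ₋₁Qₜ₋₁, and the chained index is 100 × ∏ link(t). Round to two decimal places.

Link Year 1→Year 2:
ΣP(Year 2)Q(Year 1) = 2.42×278 + 10.21×122 + 1.20×211 + 5.87×25 = 672.76 + 1245.62 + 253.2 + 146.75 = 2318.33
ΣP(Year 1)Q(Year 1) = 2.34×278 + 11.80×122 + 1.27×211 + 5.22×25 = 650.52 + 1439.6 + 267.97 + 130.5 = 2488.59
link = 2318.33/2488.59 = 0.931584
Link Year 2→Year 3:
ΣP(Year 3)Q(Year 2) = 2.96×245 + 10.27×112 + 1.20×181 + 7.23×21 = 725.2 + 1150.24 + 217.2 + 151.83 = 2244.47
ΣP(Year 2)Q(Year 2) = 2.42×245 + 10.21×112 + 1.20×181 + 5.87×21 = 592.9 + 1143.52 + 217.2 + 123.27 = 2076.89
link = 2244.47/2076.89 = 1.080688
Link Year 3→Year 4:
ΣP(Year 4)Q(Year 3) = 3.09×290 + 10.43×115 + 1.07×208 + 6.87×23 = 896.1 + 1199.45 + 222.56 + 158.01 = 2476.12
ΣP(Year 3)Q(Year 3) = 2.96×290 + 10.27×115 + 1.20×208 + 7.23×23 = 858.4 + 1181.05 + 249.6 + 166.29 = 2455.34
link = 2476.12/2455.34 = 1.008463
Chained index = 100 × 0.931584 × 1.080688 × 1.008463 = 101.5272

101.53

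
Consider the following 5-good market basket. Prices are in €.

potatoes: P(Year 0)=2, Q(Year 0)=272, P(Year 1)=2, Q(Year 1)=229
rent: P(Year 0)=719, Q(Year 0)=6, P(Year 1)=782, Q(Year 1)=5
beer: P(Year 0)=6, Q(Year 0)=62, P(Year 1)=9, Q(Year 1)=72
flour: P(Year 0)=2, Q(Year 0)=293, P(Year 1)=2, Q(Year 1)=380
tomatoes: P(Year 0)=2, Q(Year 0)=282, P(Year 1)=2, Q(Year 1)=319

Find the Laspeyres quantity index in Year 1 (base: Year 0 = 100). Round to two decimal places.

Laspeyres quantity index uses base-period prices as weights.
ΣP(Year 0)·Q(Year 1) = 2×229 + 719×5 + 6×72 + 2×380 + 2×319 = 458 + 3595 + 432 + 760 + 638 = 5883
ΣP(Year 0)·Q(Year 0) = 2×272 + 719×6 + 6×62 + 2×293 + 2×282 = 544 + 4314 + 372 + 586 + 564 = 6380
Index = 5883 / 6380 × 100 = 92.2100

92.21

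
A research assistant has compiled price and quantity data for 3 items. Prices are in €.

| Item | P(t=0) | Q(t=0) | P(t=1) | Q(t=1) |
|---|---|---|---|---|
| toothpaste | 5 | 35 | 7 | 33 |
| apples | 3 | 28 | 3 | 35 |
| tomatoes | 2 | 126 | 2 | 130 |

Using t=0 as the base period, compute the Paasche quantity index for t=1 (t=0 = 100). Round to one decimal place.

102.6

Paasche quantity index uses current-period prices as weights.
ΣP(t=1)·Q(t=1) = 7×33 + 3×35 + 2×130 = 231 + 105 + 260 = 596
ΣP(t=1)·Q(t=0) = 7×35 + 3×28 + 2×126 = 245 + 84 + 252 = 581
Index = 596 / 581 × 100 = 102.5818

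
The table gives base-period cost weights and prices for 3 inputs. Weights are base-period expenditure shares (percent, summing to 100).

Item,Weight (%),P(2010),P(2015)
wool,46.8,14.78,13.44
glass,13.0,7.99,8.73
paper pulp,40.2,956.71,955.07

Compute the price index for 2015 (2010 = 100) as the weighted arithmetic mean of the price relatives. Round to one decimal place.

96.9

wool: 46.8 × (13.44/14.78) = 46.8 × 0.909337 = 42.5570
glass: 13.0 × (8.73/7.99) = 13.0 × 1.092616 = 14.2040
paper pulp: 40.2 × (955.07/956.71) = 40.2 × 0.998286 = 40.1311
Index = Σ wᵢ·(p₁ᵢ/p₀ᵢ) = 42.5570 + 14.2040 + 40.1311 = 96.8921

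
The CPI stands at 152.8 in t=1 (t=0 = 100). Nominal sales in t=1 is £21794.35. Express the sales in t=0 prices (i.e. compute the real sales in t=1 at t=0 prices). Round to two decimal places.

Real = Nominal ÷ (Index/100) = 21794.35 ÷ (152.8/100)
     = 21794.35 ÷ 1.528 = 14263.3181

14263.32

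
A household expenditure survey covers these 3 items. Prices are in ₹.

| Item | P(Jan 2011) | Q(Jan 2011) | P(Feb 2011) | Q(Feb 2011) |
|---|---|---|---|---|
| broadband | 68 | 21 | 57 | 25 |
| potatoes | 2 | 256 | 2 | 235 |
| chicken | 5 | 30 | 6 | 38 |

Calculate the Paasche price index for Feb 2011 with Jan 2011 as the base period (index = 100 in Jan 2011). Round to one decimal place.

Paasche price index uses current-period quantities as weights.
ΣP(Feb 2011)·Q(Feb 2011) = 57×25 + 2×235 + 6×38 = 1425 + 470 + 228 = 2123
ΣP(Jan 2011)·Q(Feb 2011) = 68×25 + 2×235 + 5×38 = 1700 + 470 + 190 = 2360
Index = 2123 / 2360 × 100 = 89.9576

90.0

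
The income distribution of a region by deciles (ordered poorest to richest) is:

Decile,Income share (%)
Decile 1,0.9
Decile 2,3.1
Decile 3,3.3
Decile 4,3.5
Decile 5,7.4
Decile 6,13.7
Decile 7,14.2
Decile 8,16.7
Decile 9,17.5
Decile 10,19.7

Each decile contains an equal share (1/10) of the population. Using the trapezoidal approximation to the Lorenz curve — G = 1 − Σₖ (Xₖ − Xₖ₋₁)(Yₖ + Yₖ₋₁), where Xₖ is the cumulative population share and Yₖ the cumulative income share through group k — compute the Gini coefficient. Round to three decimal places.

Cumulative income shares Yₖ: 0.0090, 0.0400, 0.0730, 0.1080, 0.1820, 0.3190, 0.4610, 0.6280, 0.8030, 1.0000
Σ (Xₖ−Xₖ₋₁)(Yₖ+Yₖ₋₁) = (1/10)(0.0090+0.0000) + (1/10)(0.0400+0.0090) + (1/10)(0.0730+0.0400) + (1/10)(0.1080+0.0730) + (1/10)(0.1820+0.1080) + (1/10)(0.3190+0.1820) + (1/10)(0.4610+0.3190) + (1/10)(0.6280+0.4610) + (1/10)(0.8030+0.6280) + (1/10)(1.0000+0.8030)
  = 0.0009 + 0.0049 + 0.0113 + 0.0181 + 0.0290 + 0.0501 + 0.0780 + 0.1089 + 0.1431 + 0.1803 = 0.6246
G = 1 − 0.6246 = 0.3754

0.375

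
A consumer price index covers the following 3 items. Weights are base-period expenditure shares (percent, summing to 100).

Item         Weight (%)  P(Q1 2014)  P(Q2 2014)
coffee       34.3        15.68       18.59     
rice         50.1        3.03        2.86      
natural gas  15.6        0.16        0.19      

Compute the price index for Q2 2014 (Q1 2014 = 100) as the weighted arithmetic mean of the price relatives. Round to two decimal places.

coffee: 34.3 × (18.59/15.68) = 34.3 × 1.185587 = 40.6656
rice: 50.1 × (2.86/3.03) = 50.1 × 0.943894 = 47.2891
natural gas: 15.6 × (0.19/0.16) = 15.6 × 1.187500 = 18.5250
Index = Σ wᵢ·(p₁ᵢ/p₀ᵢ) = 40.6656 + 47.2891 + 18.5250 = 106.4797

106.48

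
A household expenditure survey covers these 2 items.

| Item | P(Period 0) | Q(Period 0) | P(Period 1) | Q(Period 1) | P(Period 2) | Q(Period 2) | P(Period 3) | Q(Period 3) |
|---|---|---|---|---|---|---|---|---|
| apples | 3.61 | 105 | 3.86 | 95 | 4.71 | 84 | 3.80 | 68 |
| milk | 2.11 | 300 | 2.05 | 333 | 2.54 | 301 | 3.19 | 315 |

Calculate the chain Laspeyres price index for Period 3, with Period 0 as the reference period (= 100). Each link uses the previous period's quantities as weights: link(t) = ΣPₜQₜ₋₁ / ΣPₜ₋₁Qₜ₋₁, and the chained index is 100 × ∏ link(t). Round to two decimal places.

Link Period 0→Period 1:
ΣP(Period 1)Q(Period 0) = 3.86×105 + 2.05×300 = 405.3 + 615 = 1020.3
ΣP(Period 0)Q(Period 0) = 3.61×105 + 2.11×300 = 379.05 + 633 = 1012.05
link = 1020.3/1012.05 = 1.008152
Link Period 1→Period 2:
ΣP(Period 2)Q(Period 1) = 4.71×95 + 2.54×333 = 447.45 + 845.82 = 1293.27
ΣP(Period 1)Q(Period 1) = 3.86×95 + 2.05×333 = 366.7 + 682.65 = 1049.35
link = 1293.27/1049.35 = 1.232449
Link Period 2→Period 3:
ΣP(Period 3)Q(Period 2) = 3.80×84 + 3.19×301 = 319.2 + 960.19 = 1279.39
ΣP(Period 2)Q(Period 2) = 4.71×84 + 2.54×301 = 395.64 + 764.54 = 1160.18
link = 1279.39/1160.18 = 1.102751
Chained index = 100 × 1.008152 × 1.232449 × 1.102751 = 137.0163

137.02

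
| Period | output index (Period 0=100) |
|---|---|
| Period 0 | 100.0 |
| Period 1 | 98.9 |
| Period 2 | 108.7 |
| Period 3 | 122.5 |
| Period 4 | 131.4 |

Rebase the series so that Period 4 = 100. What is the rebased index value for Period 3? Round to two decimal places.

93.23

Rebased(Period 3) = 122.5 / 131.4 × 100 = 93.2268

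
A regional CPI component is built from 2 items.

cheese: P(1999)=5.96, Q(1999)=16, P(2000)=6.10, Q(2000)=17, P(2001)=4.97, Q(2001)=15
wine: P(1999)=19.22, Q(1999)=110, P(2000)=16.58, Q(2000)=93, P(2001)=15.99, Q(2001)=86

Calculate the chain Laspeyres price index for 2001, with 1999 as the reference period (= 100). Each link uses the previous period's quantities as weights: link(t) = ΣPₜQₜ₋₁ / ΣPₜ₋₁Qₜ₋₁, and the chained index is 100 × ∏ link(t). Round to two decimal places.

Link 1999→2000:
ΣP(2000)Q(1999) = 6.10×16 + 16.58×110 = 97.6 + 1823.8 = 1921.4
ΣP(1999)Q(1999) = 5.96×16 + 19.22×110 = 95.36 + 2114.2 = 2209.56
link = 1921.4/2209.56 = 0.869585
Link 2000→2001:
ΣP(2001)Q(2000) = 4.97×17 + 15.99×93 = 84.49 + 1487.07 = 1571.56
ΣP(2000)Q(2000) = 6.10×17 + 16.58×93 = 103.7 + 1541.94 = 1645.64
link = 1571.56/1645.64 = 0.954984
Chained index = 100 × 0.869585 × 0.954984 = 83.0440

83.04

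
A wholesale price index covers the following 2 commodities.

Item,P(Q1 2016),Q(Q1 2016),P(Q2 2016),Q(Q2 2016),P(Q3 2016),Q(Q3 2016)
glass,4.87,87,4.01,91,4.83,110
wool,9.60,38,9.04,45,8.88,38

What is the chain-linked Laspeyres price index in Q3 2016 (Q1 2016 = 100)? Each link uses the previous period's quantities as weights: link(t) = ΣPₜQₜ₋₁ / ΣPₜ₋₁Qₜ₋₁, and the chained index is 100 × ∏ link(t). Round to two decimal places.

Link Q1 2016→Q2 2016:
ΣP(Q2 2016)Q(Q1 2016) = 4.01×87 + 9.04×38 = 348.87 + 343.52 = 692.39
ΣP(Q1 2016)Q(Q1 2016) = 4.87×87 + 9.60×38 = 423.69 + 364.8 = 788.49
link = 692.39/788.49 = 0.878121
Link Q2 2016→Q3 2016:
ΣP(Q3 2016)Q(Q2 2016) = 4.83×91 + 8.88×45 = 439.53 + 399.6 = 839.13
ΣP(Q2 2016)Q(Q2 2016) = 4.01×91 + 9.04×45 = 364.91 + 406.8 = 771.71
link = 839.13/771.71 = 1.087364
Chained index = 100 × 0.878121 × 1.087364 = 95.4838

95.48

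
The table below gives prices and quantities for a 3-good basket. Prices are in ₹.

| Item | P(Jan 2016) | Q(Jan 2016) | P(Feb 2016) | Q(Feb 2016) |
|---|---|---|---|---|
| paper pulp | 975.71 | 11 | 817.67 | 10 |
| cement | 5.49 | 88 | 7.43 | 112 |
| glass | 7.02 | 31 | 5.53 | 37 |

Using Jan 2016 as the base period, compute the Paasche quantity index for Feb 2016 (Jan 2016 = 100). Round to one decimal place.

Paasche quantity index uses current-period prices as weights.
ΣP(Feb 2016)·Q(Feb 2016) = 817.67×10 + 7.43×112 + 5.53×37 = 8176.7 + 832.16 + 204.61 = 9213.47
ΣP(Feb 2016)·Q(Jan 2016) = 817.67×11 + 7.43×88 + 5.53×31 = 8994.37 + 653.84 + 171.43 = 9819.64
Index = 9213.47 / 9819.64 × 100 = 93.8270

93.8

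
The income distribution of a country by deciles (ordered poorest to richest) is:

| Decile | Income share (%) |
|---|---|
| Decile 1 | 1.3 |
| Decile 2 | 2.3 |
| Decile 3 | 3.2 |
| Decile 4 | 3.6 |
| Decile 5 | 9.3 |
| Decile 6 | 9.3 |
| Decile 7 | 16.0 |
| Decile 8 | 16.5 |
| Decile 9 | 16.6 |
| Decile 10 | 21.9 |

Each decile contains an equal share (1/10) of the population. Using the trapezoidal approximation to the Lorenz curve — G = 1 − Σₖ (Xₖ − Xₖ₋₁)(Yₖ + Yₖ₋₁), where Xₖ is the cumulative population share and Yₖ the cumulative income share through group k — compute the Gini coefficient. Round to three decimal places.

0.389

Cumulative income shares Yₖ: 0.0130, 0.0360, 0.0680, 0.1040, 0.1970, 0.2900, 0.4500, 0.6150, 0.7810, 1.0000
Σ (Xₖ−Xₖ₋₁)(Yₖ+Yₖ₋₁) = (1/10)(0.0130+0.0000) + (1/10)(0.0360+0.0130) + (1/10)(0.0680+0.0360) + (1/10)(0.1040+0.0680) + (1/10)(0.1970+0.1040) + (1/10)(0.2900+0.1970) + (1/10)(0.4500+0.2900) + (1/10)(0.6150+0.4500) + (1/10)(0.7810+0.6150) + (1/10)(1.0000+0.7810)
  = 0.0013 + 0.0049 + 0.0104 + 0.0172 + 0.0301 + 0.0487 + 0.0740 + 0.1065 + 0.1396 + 0.1781 = 0.6108
G = 1 − 0.6108 = 0.3892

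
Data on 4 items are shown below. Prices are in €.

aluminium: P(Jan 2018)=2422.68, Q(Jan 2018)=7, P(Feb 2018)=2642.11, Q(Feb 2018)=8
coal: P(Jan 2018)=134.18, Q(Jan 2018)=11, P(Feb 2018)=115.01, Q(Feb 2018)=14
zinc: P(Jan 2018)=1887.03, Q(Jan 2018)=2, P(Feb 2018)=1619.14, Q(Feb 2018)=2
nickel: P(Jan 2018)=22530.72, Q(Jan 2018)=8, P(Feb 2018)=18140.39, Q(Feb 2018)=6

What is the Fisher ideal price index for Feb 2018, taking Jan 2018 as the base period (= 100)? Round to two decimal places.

83.60

Laspeyres component (base-period weights):
ΣP(Feb 2018)Q(Jan 2018) = 2642.11×7 + 115.01×11 + 1619.14×2 + 18140.39×8 = 18494.77 + 1265.11 + 3238.28 + 145123.12 = 168121.28
ΣP(Jan 2018)Q(Jan 2018) = 2422.68×7 + 134.18×11 + 1887.03×2 + 22530.72×8 = 16958.76 + 1475.98 + 3774.06 + 180245.76 = 202454.56
L = 168121.28 / 202454.56 × 100 = 83.0415
Paasche component (current-period weights):
ΣP(Feb 2018)Q(Feb 2018) = 2642.11×8 + 115.01×14 + 1619.14×2 + 18140.39×6 = 21136.88 + 1610.14 + 3238.28 + 108842.34 = 134827.64
ΣP(Jan 2018)Q(Feb 2018) = 2422.68×8 + 134.18×14 + 1887.03×2 + 22530.72×6 = 19381.44 + 1878.52 + 3774.06 + 135184.32 = 160218.34
P = 134827.64 / 160218.34 × 100 = 84.1524
Fisher = √(L × P) = √(83.0415 × 84.1524) = 83.5951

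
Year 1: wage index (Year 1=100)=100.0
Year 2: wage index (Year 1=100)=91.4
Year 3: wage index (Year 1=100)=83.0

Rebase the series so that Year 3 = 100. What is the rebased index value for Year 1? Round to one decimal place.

120.5

Rebased(Year 1) = 100.0 / 83.0 × 100 = 120.4819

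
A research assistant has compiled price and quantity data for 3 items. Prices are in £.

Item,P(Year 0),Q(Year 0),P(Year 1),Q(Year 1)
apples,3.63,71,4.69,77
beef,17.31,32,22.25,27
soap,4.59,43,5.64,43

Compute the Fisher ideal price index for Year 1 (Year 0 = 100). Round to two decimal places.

Laspeyres component (base-period weights):
ΣP(Year 1)Q(Year 0) = 4.69×71 + 22.25×32 + 5.64×43 = 332.99 + 712 + 242.52 = 1287.51
ΣP(Year 0)Q(Year 0) = 3.63×71 + 17.31×32 + 4.59×43 = 257.73 + 553.92 + 197.37 = 1009.02
L = 1287.51 / 1009.02 × 100 = 127.6000
Paasche component (current-period weights):
ΣP(Year 1)Q(Year 1) = 4.69×77 + 22.25×27 + 5.64×43 = 361.13 + 600.75 + 242.52 = 1204.4
ΣP(Year 0)Q(Year 1) = 3.63×77 + 17.31×27 + 4.59×43 = 279.51 + 467.37 + 197.37 = 944.25
P = 1204.4 / 944.25 × 100 = 127.5510
Fisher = √(L × P) = √(127.6000 × 127.5510) = 127.5755

127.58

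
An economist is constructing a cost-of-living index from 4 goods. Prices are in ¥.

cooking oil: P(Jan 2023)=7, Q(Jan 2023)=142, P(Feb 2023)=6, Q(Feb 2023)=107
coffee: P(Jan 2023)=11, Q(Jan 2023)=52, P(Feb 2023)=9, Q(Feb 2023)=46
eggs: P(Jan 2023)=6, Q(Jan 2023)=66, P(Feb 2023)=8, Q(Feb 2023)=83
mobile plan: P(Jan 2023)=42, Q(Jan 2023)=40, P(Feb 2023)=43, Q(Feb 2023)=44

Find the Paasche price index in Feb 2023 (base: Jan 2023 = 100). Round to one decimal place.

100.3

Paasche price index uses current-period quantities as weights.
ΣP(Feb 2023)·Q(Feb 2023) = 6×107 + 9×46 + 8×83 + 43×44 = 642 + 414 + 664 + 1892 = 3612
ΣP(Jan 2023)·Q(Feb 2023) = 7×107 + 11×46 + 6×83 + 42×44 = 749 + 506 + 498 + 1848 = 3601
Index = 3612 / 3601 × 100 = 100.3055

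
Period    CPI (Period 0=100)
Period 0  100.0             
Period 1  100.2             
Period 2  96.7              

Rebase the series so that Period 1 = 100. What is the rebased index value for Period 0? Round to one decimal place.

99.8

Rebased(Period 0) = 100.0 / 100.2 × 100 = 99.8004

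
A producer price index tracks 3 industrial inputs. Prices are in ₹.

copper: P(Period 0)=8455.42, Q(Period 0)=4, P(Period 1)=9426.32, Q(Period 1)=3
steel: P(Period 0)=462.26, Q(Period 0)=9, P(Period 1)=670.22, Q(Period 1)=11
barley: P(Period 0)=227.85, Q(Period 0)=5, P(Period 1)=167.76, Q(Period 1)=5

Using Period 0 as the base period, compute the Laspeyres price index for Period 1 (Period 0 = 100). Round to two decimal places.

Laspeyres price index uses base-period quantities as weights.
ΣP(Period 1)·Q(Period 0) = 9426.32×4 + 670.22×9 + 167.76×5 = 37705.28 + 6031.98 + 838.8 = 44576.06
ΣP(Period 0)·Q(Period 0) = 8455.42×4 + 462.26×9 + 227.85×5 = 33821.68 + 4160.34 + 1139.25 = 39121.27
Index = 44576.06 / 39121.27 × 100 = 113.9433

113.94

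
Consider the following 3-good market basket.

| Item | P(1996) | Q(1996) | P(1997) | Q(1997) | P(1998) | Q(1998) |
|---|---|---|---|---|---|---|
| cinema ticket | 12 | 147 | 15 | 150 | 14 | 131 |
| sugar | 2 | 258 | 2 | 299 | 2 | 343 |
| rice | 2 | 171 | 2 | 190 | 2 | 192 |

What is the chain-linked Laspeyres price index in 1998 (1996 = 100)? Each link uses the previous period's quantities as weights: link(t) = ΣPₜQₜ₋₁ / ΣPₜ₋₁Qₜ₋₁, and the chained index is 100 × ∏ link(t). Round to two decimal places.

Link 1996→1997:
ΣP(1997)Q(1996) = 15×147 + 2×258 + 2×171 = 2205 + 516 + 342 = 3063
ΣP(1996)Q(1996) = 12×147 + 2×258 + 2×171 = 1764 + 516 + 342 = 2622
link = 3063/2622 = 1.168192
Link 1997→1998:
ΣP(1998)Q(1997) = 14×150 + 2×299 + 2×190 = 2100 + 598 + 380 = 3078
ΣP(1997)Q(1997) = 15×150 + 2×299 + 2×190 = 2250 + 598 + 380 = 3228
link = 3078/3228 = 0.953532
Chained index = 100 × 1.168192 × 0.953532 = 111.3908

111.39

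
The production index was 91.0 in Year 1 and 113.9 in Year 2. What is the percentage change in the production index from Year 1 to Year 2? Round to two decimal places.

Change = (113.9 − 91.0) / 91.0 × 100
       = 22.9 / 91.0 × 100 = 25.1648%

25.16%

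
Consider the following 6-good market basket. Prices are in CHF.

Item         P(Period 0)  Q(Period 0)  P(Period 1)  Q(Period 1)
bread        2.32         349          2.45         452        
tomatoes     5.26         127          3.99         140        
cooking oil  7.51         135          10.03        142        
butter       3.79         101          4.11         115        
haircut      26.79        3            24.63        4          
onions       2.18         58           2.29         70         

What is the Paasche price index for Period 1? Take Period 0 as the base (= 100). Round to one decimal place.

107.7

Paasche price index uses current-period quantities as weights.
ΣP(Period 1)·Q(Period 1) = 2.45×452 + 3.99×140 + 10.03×142 + 4.11×115 + 24.63×4 + 2.29×70 = 1107.4 + 558.6 + 1424.26 + 472.65 + 98.52 + 160.3 = 3821.73
ΣP(Period 0)·Q(Period 1) = 2.32×452 + 5.26×140 + 7.51×142 + 3.79×115 + 26.79×4 + 2.18×70 = 1048.64 + 736.4 + 1066.42 + 435.85 + 107.16 + 152.6 = 3547.07
Index = 3821.73 / 3547.07 × 100 = 107.7433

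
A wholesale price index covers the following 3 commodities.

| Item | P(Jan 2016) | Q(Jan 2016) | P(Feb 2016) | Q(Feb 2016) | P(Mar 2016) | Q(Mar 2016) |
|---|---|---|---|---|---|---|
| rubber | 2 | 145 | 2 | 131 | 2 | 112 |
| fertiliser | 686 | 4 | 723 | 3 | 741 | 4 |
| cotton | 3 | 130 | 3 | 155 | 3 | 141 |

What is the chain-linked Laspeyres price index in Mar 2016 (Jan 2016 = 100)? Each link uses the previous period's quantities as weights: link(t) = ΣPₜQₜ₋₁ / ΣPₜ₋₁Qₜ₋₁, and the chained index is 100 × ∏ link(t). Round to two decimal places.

Link Jan 2016→Feb 2016:
ΣP(Feb 2016)Q(Jan 2016) = 2×145 + 723×4 + 3×130 = 290 + 2892 + 390 = 3572
ΣP(Jan 2016)Q(Jan 2016) = 2×145 + 686×4 + 3×130 = 290 + 2744 + 390 = 3424
link = 3572/3424 = 1.043224
Link Feb 2016→Mar 2016:
ΣP(Mar 2016)Q(Feb 2016) = 2×131 + 741×3 + 3×155 = 262 + 2223 + 465 = 2950
ΣP(Feb 2016)Q(Feb 2016) = 2×131 + 723×3 + 3×155 = 262 + 2169 + 465 = 2896
link = 2950/2896 = 1.018646
Chained index = 100 × 1.043224 × 1.018646 = 106.2677

106.27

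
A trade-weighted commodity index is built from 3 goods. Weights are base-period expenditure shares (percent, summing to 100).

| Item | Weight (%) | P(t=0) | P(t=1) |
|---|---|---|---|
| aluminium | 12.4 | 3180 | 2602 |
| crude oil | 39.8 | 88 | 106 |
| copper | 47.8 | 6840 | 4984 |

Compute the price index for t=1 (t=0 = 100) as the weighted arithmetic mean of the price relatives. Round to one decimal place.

92.9

aluminium: 12.4 × (2602/3180) = 12.4 × 0.818239 = 10.1462
crude oil: 39.8 × (106/88) = 39.8 × 1.204545 = 47.9409
copper: 47.8 × (4984/6840) = 47.8 × 0.728655 = 34.8297
Index = Σ wᵢ·(p₁ᵢ/p₀ᵢ) = 10.1462 + 47.9409 + 34.8297 = 92.9168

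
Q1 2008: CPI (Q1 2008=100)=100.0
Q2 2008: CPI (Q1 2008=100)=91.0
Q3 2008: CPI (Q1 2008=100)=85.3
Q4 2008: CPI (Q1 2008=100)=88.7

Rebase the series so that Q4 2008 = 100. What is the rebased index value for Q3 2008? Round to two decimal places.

Rebased(Q3 2008) = 85.3 / 88.7 × 100 = 96.1669

96.17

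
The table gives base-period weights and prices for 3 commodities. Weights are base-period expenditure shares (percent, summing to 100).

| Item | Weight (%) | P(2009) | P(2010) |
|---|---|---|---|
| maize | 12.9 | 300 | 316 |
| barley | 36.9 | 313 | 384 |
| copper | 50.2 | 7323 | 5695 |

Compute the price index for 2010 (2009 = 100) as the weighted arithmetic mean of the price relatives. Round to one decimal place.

maize: 12.9 × (316/300) = 12.9 × 1.053333 = 13.5880
barley: 36.9 × (384/313) = 36.9 × 1.226837 = 45.2703
copper: 50.2 × (5695/7323) = 50.2 × 0.777687 = 39.0399
Index = Σ wᵢ·(p₁ᵢ/p₀ᵢ) = 13.5880 + 45.2703 + 39.0399 = 97.8982

97.9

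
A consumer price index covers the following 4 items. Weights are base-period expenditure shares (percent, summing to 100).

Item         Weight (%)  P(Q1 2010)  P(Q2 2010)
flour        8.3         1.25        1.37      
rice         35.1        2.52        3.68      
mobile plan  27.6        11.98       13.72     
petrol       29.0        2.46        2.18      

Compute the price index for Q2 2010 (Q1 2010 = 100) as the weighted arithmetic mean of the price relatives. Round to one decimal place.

117.7

flour: 8.3 × (1.37/1.25) = 8.3 × 1.096000 = 9.0968
rice: 35.1 × (3.68/2.52) = 35.1 × 1.460317 = 51.2571
mobile plan: 27.6 × (13.72/11.98) = 27.6 × 1.145242 = 31.6087
petrol: 29.0 × (2.18/2.46) = 29.0 × 0.886179 = 25.6992
Index = Σ wᵢ·(p₁ᵢ/p₀ᵢ) = 9.0968 + 51.2571 + 31.6087 + 25.6992 = 117.6618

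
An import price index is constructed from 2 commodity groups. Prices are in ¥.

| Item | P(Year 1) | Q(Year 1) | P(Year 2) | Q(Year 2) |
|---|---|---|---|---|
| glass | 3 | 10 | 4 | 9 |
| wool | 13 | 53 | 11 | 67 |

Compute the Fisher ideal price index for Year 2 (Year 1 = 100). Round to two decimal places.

Laspeyres component (base-period weights):
ΣP(Year 2)Q(Year 1) = 4×10 + 11×53 = 40 + 583 = 623
ΣP(Year 1)Q(Year 1) = 3×10 + 13×53 = 30 + 689 = 719
L = 623 / 719 × 100 = 86.6481
Paasche component (current-period weights):
ΣP(Year 2)Q(Year 2) = 4×9 + 11×67 = 36 + 737 = 773
ΣP(Year 1)Q(Year 2) = 3×9 + 13×67 = 27 + 871 = 898
P = 773 / 898 × 100 = 86.0802
Fisher = √(L × P) = √(86.6481 × 86.0802) = 86.3637

86.36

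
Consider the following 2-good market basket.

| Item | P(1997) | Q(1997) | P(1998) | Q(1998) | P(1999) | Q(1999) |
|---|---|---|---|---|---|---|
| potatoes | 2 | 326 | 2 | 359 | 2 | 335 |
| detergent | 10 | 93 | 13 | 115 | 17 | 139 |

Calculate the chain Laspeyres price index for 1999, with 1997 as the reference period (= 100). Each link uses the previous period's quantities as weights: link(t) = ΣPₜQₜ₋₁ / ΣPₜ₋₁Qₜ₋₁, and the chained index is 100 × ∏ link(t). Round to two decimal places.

142.09

Link 1997→1998:
ΣP(1998)Q(1997) = 2×326 + 13×93 = 652 + 1209 = 1861
ΣP(1997)Q(1997) = 2×326 + 10×93 = 652 + 930 = 1582
link = 1861/1582 = 1.176359
Link 1998→1999:
ΣP(1999)Q(1998) = 2×359 + 17×115 = 718 + 1955 = 2673
ΣP(1998)Q(1998) = 2×359 + 13×115 = 718 + 1495 = 2213
link = 2673/2213 = 1.207863
Chained index = 100 × 1.176359 × 1.207863 = 142.0880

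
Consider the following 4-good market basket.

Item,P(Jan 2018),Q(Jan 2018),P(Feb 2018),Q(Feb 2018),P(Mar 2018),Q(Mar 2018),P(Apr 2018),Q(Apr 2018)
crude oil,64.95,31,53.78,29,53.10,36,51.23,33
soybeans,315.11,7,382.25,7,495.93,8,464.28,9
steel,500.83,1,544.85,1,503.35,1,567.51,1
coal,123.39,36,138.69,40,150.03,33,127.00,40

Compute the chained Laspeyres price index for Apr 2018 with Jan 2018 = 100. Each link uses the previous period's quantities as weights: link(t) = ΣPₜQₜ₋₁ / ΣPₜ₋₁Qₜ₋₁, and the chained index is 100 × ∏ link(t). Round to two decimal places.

109.47

Link Jan 2018→Feb 2018:
ΣP(Feb 2018)Q(Jan 2018) = 53.78×31 + 382.25×7 + 544.85×1 + 138.69×36 = 1667.18 + 2675.75 + 544.85 + 4992.84 = 9880.62
ΣP(Jan 2018)Q(Jan 2018) = 64.95×31 + 315.11×7 + 500.83×1 + 123.39×36 = 2013.45 + 2205.77 + 500.83 + 4442.04 = 9162.09
link = 9880.62/9162.09 = 1.078424
Link Feb 2018→Mar 2018:
ΣP(Mar 2018)Q(Feb 2018) = 53.10×29 + 495.93×7 + 503.35×1 + 150.03×40 = 1539.9 + 3471.51 + 503.35 + 6001.2 = 11515.96
ΣP(Feb 2018)Q(Feb 2018) = 53.78×29 + 382.25×7 + 544.85×1 + 138.69×40 = 1559.62 + 2675.75 + 544.85 + 5547.6 = 10327.82
link = 11515.96/10327.82 = 1.115043
Link Mar 2018→Apr 2018:
ΣP(Apr 2018)Q(Mar 2018) = 51.23×36 + 464.28×8 + 567.51×1 + 127.00×33 = 1844.28 + 3714.24 + 567.51 + 4191 = 10317.03
ΣP(Mar 2018)Q(Mar 2018) = 53.10×36 + 495.93×8 + 503.35×1 + 150.03×33 = 1911.6 + 3967.44 + 503.35 + 4950.99 = 11333.38
link = 10317.03/11333.38 = 0.910322
Chained index = 100 × 1.078424 × 1.115043 × 0.910322 = 109.4653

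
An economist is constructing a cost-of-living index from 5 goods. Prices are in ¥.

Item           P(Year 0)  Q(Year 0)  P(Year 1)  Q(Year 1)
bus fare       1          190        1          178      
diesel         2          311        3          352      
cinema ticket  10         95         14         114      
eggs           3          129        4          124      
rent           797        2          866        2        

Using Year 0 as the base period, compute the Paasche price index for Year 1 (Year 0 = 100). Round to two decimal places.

Paasche price index uses current-period quantities as weights.
ΣP(Year 1)·Q(Year 1) = 1×178 + 3×352 + 14×114 + 4×124 + 866×2 = 178 + 1056 + 1596 + 496 + 1732 = 5058
ΣP(Year 0)·Q(Year 1) = 1×178 + 2×352 + 10×114 + 3×124 + 797×2 = 178 + 704 + 1140 + 372 + 1594 = 3988
Index = 5058 / 3988 × 100 = 126.8305

126.83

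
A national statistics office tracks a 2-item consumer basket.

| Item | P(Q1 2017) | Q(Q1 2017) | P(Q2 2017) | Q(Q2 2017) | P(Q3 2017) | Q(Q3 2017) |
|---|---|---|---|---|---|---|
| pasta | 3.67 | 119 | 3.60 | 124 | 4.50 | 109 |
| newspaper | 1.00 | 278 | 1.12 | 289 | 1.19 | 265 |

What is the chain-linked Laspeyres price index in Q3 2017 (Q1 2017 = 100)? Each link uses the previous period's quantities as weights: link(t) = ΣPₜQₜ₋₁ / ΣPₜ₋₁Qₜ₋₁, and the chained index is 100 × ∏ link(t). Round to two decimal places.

121.22

Link Q1 2017→Q2 2017:
ΣP(Q2 2017)Q(Q1 2017) = 3.60×119 + 1.12×278 = 428.4 + 311.36 = 739.76
ΣP(Q1 2017)Q(Q1 2017) = 3.67×119 + 1.00×278 = 436.73 + 278 = 714.73
link = 739.76/714.73 = 1.035020
Link Q2 2017→Q3 2017:
ΣP(Q3 2017)Q(Q2 2017) = 4.50×124 + 1.19×289 = 558 + 343.91 = 901.91
ΣP(Q2 2017)Q(Q2 2017) = 3.60×124 + 1.12×289 = 446.4 + 323.68 = 770.08
link = 901.91/770.08 = 1.171190
Chained index = 100 × 1.035020 × 1.171190 = 121.2205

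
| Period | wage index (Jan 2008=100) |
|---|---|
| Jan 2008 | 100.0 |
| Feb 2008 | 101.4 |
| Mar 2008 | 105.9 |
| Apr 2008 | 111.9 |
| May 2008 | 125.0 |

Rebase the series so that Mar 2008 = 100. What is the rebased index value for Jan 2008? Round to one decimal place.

Rebased(Jan 2008) = 100.0 / 105.9 × 100 = 94.4287

94.4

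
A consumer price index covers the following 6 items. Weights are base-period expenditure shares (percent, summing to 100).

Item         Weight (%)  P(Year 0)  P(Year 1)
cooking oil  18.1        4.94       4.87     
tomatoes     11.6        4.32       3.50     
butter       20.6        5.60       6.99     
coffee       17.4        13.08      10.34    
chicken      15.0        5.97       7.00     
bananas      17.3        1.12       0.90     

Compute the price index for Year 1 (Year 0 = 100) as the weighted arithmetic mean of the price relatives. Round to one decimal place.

cooking oil: 18.1 × (4.87/4.94) = 18.1 × 0.985830 = 17.8435
tomatoes: 11.6 × (3.50/4.32) = 11.6 × 0.810185 = 9.3981
butter: 20.6 × (6.99/5.60) = 20.6 × 1.248214 = 25.7132
coffee: 17.4 × (10.34/13.08) = 17.4 × 0.790520 = 13.7550
chicken: 15.0 × (7.00/5.97) = 15.0 × 1.172529 = 17.5879
bananas: 17.3 × (0.90/1.12) = 17.3 × 0.803571 = 13.9018
Index = Σ wᵢ·(p₁ᵢ/p₀ᵢ) = 17.8435 + 9.3981 + 25.7132 + 13.7550 + 17.5879 + 13.9018 = 98.1997

98.2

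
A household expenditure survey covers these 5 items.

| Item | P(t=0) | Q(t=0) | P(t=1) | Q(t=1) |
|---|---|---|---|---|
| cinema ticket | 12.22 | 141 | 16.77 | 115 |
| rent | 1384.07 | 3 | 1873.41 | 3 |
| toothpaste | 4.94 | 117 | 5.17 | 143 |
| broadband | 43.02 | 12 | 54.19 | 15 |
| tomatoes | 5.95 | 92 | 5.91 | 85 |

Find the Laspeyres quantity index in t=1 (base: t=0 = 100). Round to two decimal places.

Laspeyres quantity index uses base-period prices as weights.
ΣP(t=0)·Q(t=1) = 12.22×115 + 1384.07×3 + 4.94×143 + 43.02×15 + 5.95×85 = 1405.3 + 4152.21 + 706.42 + 645.3 + 505.75 = 7414.98
ΣP(t=0)·Q(t=0) = 12.22×141 + 1384.07×3 + 4.94×117 + 43.02×12 + 5.95×92 = 1723.02 + 4152.21 + 577.98 + 516.24 + 547.4 = 7516.85
Index = 7414.98 / 7516.85 × 100 = 98.6448

98.64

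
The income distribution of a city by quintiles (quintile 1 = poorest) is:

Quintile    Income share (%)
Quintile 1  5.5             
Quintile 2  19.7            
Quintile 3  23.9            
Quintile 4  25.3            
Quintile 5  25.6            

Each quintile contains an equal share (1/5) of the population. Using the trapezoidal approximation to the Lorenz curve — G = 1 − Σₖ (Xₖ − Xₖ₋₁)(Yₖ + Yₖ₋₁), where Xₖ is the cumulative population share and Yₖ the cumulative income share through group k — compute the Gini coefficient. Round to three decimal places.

Cumulative income shares Yₖ: 0.0550, 0.2520, 0.4910, 0.7440, 1.0000
Σ (Xₖ−Xₖ₋₁)(Yₖ+Yₖ₋₁) = (1/5)(0.0550+0.0000) + (1/5)(0.2520+0.0550) + (1/5)(0.4910+0.2520) + (1/5)(0.7440+0.4910) + (1/5)(1.0000+0.7440)
  = 0.0110 + 0.0614 + 0.1486 + 0.2470 + 0.3488 = 0.8168
G = 1 − 0.8168 = 0.1832

0.183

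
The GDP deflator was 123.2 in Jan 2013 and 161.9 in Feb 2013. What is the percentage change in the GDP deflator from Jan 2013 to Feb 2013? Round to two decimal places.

Change = (161.9 − 123.2) / 123.2 × 100
       = 38.7 / 123.2 × 100 = 31.4123%

31.41%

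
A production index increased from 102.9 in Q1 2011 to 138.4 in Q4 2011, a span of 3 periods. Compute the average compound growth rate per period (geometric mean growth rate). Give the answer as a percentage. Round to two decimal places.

10.38%

Growth factor = (138.4/102.9)^(1/3) = (1.344995)^(1/3) = 1.103842
Growth rate = 1.103842 − 1 = 0.103842 = 10.3842%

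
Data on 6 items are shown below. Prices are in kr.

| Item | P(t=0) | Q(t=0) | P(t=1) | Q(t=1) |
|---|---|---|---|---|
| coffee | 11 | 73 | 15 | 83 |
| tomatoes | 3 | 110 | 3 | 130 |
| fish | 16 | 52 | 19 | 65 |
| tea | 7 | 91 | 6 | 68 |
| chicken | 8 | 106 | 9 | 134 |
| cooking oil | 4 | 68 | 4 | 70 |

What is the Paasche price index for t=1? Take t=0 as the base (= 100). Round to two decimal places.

114.22

Paasche price index uses current-period quantities as weights.
ΣP(t=1)·Q(t=1) = 15×83 + 3×130 + 19×65 + 6×68 + 9×134 + 4×70 = 1245 + 390 + 1235 + 408 + 1206 + 280 = 4764
ΣP(t=0)·Q(t=1) = 11×83 + 3×130 + 16×65 + 7×68 + 8×134 + 4×70 = 913 + 390 + 1040 + 476 + 1072 + 280 = 4171
Index = 4764 / 4171 × 100 = 114.2172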